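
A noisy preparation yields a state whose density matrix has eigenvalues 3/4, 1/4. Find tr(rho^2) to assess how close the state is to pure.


tr(rho^2) = sum of eigenvalues squared
= (3/4)^2 + (1/4)^2
= (9 + 1) / 16
= 10/16
= 0.6250

0.6250


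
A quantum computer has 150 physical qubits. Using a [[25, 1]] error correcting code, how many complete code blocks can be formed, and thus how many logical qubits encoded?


Each code block uses 25 physical qubits for 1 logical qubit(s).
Number of complete blocks = floor(150 / 25) = 6
Logical qubits = 6 * 1
= 6

6


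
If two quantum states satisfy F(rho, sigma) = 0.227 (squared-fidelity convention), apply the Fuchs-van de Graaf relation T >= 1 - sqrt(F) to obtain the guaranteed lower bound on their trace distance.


Fuchs-van de Graaf (squared-fidelity convention): 1 - sqrt(F) <= T <= sqrt(1 - F).
Lower bound: T >= 1 - sqrt(F)
sqrt(F) = sqrt(0.227) = 0.4764
T >= 1 - 0.4764
T >= 0.5236

0.5236


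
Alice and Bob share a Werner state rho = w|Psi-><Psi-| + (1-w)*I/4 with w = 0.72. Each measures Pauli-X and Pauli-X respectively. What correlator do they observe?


|Psi-> = (|01> - |10>)/sqrt(2)
For the pure Bell state, <X_A X_B> = -1 (Bell-state Pauli correlator).
The maximally-mixed part I/4 has tr(I/4 * P tensor P) = 0 for any traceless Pauli P.
So <X_A X_B>_rho = w * (-1) + (1 - w) * 0
= 0.72 * (-1)
= -0.7200

-0.7200


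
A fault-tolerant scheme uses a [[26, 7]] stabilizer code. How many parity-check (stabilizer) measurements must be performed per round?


For an [[n,k]] stabilizer code:
Number of stabilizer generators = n - k
= 26 - 7
= 19

19


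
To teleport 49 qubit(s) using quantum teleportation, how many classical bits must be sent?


Quantum teleportation requires 2 classical bits per qubit teleported.
49 qubit(s) -> 2 * 49 = 98 classical bits

98


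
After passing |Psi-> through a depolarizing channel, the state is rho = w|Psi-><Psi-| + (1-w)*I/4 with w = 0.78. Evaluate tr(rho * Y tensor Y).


|Psi-> = (|01> - |10>)/sqrt(2)
For the pure Bell state, <Y_A Y_B> = -1 (Bell-state Pauli correlator).
The maximally-mixed part I/4 has tr(I/4 * P tensor P) = 0 for any traceless Pauli P.
So <Y_A Y_B>_rho = w * (-1) + (1 - w) * 0
= 0.78 * (-1)
= -0.7800

-0.7800


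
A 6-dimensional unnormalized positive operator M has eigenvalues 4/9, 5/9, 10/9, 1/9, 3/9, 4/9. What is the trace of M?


tr(M) = sum of eigenvalues
= 4/9 + 5/9 + 10/9 + 1/9 + 3/9 + 4/9
= 27/9
= 3.0000

3.0000


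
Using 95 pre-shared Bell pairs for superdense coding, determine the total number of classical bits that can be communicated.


Superdense coding allows 2 classical bits per shared entangled pair.
95 pair(s) -> 2 * 95 = 190 classical bits

190


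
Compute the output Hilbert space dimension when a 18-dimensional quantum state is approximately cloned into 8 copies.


Output space = H^(tensor 8) where dim(H) = 18
dim = 18^8
= 324 (after 2 factors)
= 5832 (after 3 factors)
= 104976 (after 4 factors)
= 1889568 (after 5 factors)
= 34012224 (after 6 factors)
= 612220032 (after 7 factors)
= 11019960576 (after 8 factors)
= 11019960576

11019960576


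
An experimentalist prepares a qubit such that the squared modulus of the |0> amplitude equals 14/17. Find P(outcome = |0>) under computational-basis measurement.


|alpha|^2 = 14/17 = 0.8235
|beta|^2 = 1 - 14/17 = 3/17 = 0.1765
P(|0>) = |alpha|^2 = 0.8235

0.8235


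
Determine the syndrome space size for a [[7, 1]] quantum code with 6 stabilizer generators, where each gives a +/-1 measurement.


Each stabilizer generator gives a binary (+1 or -1) measurement outcome.
With 6 independent generators:
Total syndromes = 2^6
= 64

64


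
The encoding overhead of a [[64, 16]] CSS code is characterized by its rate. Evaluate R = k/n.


Code rate R = k/n
= 16/64
= 0.2500

0.2500


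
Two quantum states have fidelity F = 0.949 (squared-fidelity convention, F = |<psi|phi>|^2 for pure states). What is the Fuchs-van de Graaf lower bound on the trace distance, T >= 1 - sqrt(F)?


Fuchs-van de Graaf (squared-fidelity convention): 1 - sqrt(F) <= T <= sqrt(1 - F).
Lower bound: T >= 1 - sqrt(F)
sqrt(F) = sqrt(0.949) = 0.9742
T >= 1 - 0.9742
T >= 0.0258

0.0258


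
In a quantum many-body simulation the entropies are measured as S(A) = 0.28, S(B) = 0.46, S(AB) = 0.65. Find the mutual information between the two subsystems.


I(A:B) = S(A) + S(B) - S(AB)
= 0.28 + 0.46 - 0.65
= 0.0900

0.0900


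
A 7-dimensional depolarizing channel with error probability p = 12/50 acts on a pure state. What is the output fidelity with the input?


F = (1-p) + p/d
= (1 - 0.2400) + 0.2400/7
= 0.7600 + 0.0343
= 0.7943

0.7943


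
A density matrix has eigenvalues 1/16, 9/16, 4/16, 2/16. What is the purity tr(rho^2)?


tr(rho^2) = sum of eigenvalues squared
= (1/16)^2 + (9/16)^2 + (4/16)^2 + (2/16)^2
= (1 + 81 + 16 + 4) / 256
= 102/256
= 0.3984

0.3984


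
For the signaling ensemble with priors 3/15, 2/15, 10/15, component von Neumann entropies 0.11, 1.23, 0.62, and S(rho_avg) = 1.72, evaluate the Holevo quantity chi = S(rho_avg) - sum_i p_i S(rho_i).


chi = S(rho) - sum_i p_i * S(rho_i)
Weighted entropy = 3/15 * 0.11 + 2/15 * 1.23 + 10/15 * 0.62
= 0.5993
chi = 1.72 - 0.5993
= 1.1207

1.1207


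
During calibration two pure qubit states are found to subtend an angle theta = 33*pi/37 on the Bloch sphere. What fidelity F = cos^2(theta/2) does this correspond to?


For states separated by angle theta on Bloch sphere:
F = cos^2(theta/2)
theta = 33*pi/37 = 2.8020
theta/2 = 1.4010
cos(theta/2) = 0.1690
F = 0.0286

0.0286


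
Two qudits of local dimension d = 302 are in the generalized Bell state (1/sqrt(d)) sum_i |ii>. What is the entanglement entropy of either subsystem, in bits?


For a maximally entangled state in d x d:
S = log2(d) = log2(302)
= 8.2384

8.2384


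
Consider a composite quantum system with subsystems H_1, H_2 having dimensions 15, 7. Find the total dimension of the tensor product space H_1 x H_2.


dim(H_1 x H_2) = 15 * 7
= 105

105


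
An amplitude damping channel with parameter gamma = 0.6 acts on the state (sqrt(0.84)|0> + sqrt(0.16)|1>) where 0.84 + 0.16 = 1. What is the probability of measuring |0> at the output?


For amplitude damping with parameter gamma on state sqrt(a)|0> + sqrt(b)|1>:
alpha^2 = 0.84, beta^2 = 0.16
P(|0>) = alpha^2 + gamma * beta^2
= 0.84 + 0.6 * 0.16
= 0.84 + 0.0960
= 0.9360

0.9360


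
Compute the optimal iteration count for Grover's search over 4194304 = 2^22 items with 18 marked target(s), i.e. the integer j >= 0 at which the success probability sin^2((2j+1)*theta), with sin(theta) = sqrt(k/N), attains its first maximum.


After j Grover iterations the success probability is P(j) = sin^2((2j+1)*theta), where sin(theta) = sqrt(k/N).
N = 2^22 = 4194304, k = 18
sin(theta) = sqrt(k/N) = 0.002071601898
theta = arcsin(sqrt(k/N)) = 0.00207160338 rad
P(j) reaches its first maximum when (2j+1)*theta is as close as possible to pi/2, i.e. j = round(pi/(4*theta) - 1/2).
pi/(4*theta) - 1/2 = 378.6257
(For comparison, the common estimate pi/4 * sqrt(N/k) = 379.1260; the exact maximiser is used here.)
Optimal iterations = 379

379


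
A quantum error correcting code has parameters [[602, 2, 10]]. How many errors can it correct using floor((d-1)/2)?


Code parameters: [[602, 2, 10]], distance d = 10.
Number of correctable errors = floor((d-1)/2)
= floor((10 - 1)/2)
= floor(9/2)
= 4

4


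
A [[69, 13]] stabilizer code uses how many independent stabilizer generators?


For an [[n,k]] stabilizer code:
Number of stabilizer generators = n - k
= 69 - 13
= 56

56


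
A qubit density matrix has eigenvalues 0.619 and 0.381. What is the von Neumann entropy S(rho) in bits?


S = -p*log2(p) - (1-p)*log2(1-p)
p = 0.6190, 1-p = 0.3810
= -0.6190 * log2(0.6190) - 0.3810 * log2(0.3810)
= -(-0.4283) - (-0.5304)
= 0.9587

0.9587


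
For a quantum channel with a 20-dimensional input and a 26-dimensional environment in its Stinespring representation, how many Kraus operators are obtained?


Tracing out the environment in an orthonormal basis {|i>_E} gives Kraus operators K_i = <i|_E U |0>_E.
Number of Kraus operators = dim(H_env) = d_env
= 26

26


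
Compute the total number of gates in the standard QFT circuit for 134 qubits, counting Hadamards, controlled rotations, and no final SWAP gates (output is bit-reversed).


Hadamard gates: 134
Controlled rotations: n*(n-1)/2 = 134*133/2 = 8911
SWAP gates: 0 (omitted)
Total = 134 + 8911
= 9045

9045


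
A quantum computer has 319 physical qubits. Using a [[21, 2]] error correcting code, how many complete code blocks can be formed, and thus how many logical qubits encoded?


Each code block uses 21 physical qubits for 2 logical qubit(s).
Number of complete blocks = floor(319 / 21) = 15
Logical qubits = 15 * 2
= 30

30


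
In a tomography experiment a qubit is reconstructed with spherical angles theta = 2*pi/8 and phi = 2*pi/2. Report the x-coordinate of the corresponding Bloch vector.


theta = 0.7854, phi = 3.1416
r_x = sin(theta)*cos(phi) = 0.7071 * -1.0000
r_x = -0.7071

-0.7071


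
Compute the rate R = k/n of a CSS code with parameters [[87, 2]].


Code rate R = k/n
= 2/87
= 0.0230

0.0230


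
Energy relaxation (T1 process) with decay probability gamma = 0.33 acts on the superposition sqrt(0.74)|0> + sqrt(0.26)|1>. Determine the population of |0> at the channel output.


For amplitude damping with parameter gamma on state sqrt(a)|0> + sqrt(b)|1>:
alpha^2 = 0.74, beta^2 = 0.26
P(|0>) = alpha^2 + gamma * beta^2
= 0.74 + 0.33 * 0.26
= 0.74 + 0.0858
= 0.8258

0.8258


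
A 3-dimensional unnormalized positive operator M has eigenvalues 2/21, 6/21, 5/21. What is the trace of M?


tr(M) = sum of eigenvalues
= 2/21 + 6/21 + 5/21
= 13/21
= 0.6190

0.6190


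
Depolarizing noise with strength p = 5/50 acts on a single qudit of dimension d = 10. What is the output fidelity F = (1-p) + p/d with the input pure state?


F = (1-p) + p/d
= (1 - 0.1000) + 0.1000/10
= 0.9000 + 0.0100
= 0.9100

0.9100


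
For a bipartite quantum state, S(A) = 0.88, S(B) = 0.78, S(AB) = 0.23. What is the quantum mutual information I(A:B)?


I(A:B) = S(A) + S(B) - S(AB)
= 0.88 + 0.78 - 0.23
= 1.4300

1.4300


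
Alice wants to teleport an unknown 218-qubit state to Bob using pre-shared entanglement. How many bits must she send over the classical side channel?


Quantum teleportation requires 2 classical bits per qubit teleported.
218 qubit(s) -> 2 * 218 = 436 classical bits

436


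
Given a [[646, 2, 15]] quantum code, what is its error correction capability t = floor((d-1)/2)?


Code parameters: [[646, 2, 15]], distance d = 15.
Number of correctable errors = floor((d-1)/2)
= floor((15 - 1)/2)
= floor(14/2)
= 7

7


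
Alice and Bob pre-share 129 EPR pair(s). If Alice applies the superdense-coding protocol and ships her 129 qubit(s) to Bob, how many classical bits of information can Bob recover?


Superdense coding allows 2 classical bits per shared entangled pair.
129 pair(s) -> 2 * 129 = 258 classical bits

258


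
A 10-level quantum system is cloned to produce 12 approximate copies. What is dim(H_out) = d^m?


Output space = H^(tensor 12) where dim(H) = 10
dim = 10^12
= 100 (after 2 factors)
= 1000 (after 3 factors)
= 10000 (after 4 factors)
= 100000 (after 5 factors)
= 1000000 (after 6 factors)
= 10000000 (after 7 factors)
= 100000000 (after 8 factors)
= 1000000000 (after 9 factors)
= 10000000000 (after 10 factors)
= 100000000000 (after 11 factors)
= 1000000000000 (after 12 factors)
= 1000000000000

1000000000000


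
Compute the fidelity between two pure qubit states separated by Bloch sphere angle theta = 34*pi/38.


For states separated by angle theta on Bloch sphere:
F = cos^2(theta/2)
theta = 34*pi/38 = 2.8109
theta/2 = 1.4054
cos(theta/2) = 0.1646
F = 0.0271

0.0271


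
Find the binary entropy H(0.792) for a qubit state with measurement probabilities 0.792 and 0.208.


S = -p*log2(p) - (1-p)*log2(1-p)
p = 0.7920, 1-p = 0.2080
= -0.7920 * log2(0.7920) - 0.2080 * log2(0.2080)
= -(-0.2665) - (-0.4712)
= 0.7376

0.7376


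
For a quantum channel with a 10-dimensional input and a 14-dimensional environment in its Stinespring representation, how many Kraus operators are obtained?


Tracing out the environment in an orthonormal basis {|i>_E} gives Kraus operators K_i = <i|_E U |0>_E.
Number of Kraus operators = dim(H_env) = d_env
= 14

14


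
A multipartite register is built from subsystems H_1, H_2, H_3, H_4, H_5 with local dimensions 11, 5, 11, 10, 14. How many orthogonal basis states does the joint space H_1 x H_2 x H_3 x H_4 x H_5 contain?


dim(H_1 x H_2 x H_3 x H_4 x H_5) = 11 * 5 * 11 * 10 * 14
= 55 * 11 * 10 * 14
= 605 * 10 * 14
= 6050 * 14
= 84700

84700


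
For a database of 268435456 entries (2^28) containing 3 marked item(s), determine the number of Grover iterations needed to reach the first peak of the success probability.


After j Grover iterations the success probability is P(j) = sin^2((2j+1)*theta), where sin(theta) = sqrt(k/N).
N = 2^28 = 268435456, k = 3
sin(theta) = sqrt(k/N) = 0.0001057159917
theta = arcsin(sqrt(k/N)) = 0.0001057159919 rad
P(j) reaches its first maximum when (2j+1)*theta is as close as possible to pi/2, i.e. j = round(pi/(4*theta) - 1/2).
pi/(4*theta) - 1/2 = 7428.8222
(For comparison, the common estimate pi/4 * sqrt(N/k) = 7429.3222; the exact maximiser is used here.)
Optimal iterations = 7429

7429


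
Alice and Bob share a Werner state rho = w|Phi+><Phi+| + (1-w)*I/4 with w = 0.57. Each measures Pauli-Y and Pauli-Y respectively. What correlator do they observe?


|Phi+> = (|00> + |11>)/sqrt(2)
For the pure Bell state, <Y_A Y_B> = -1 (Bell-state Pauli correlator).
The maximally-mixed part I/4 has tr(I/4 * P tensor P) = 0 for any traceless Pauli P.
So <Y_A Y_B>_rho = w * (-1) + (1 - w) * 0
= 0.57 * (-1)
= -0.5700

-0.5700


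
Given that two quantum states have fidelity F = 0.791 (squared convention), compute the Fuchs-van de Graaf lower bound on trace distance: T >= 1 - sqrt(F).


Fuchs-van de Graaf (squared-fidelity convention): 1 - sqrt(F) <= T <= sqrt(1 - F).
Lower bound: T >= 1 - sqrt(F)
sqrt(F) = sqrt(0.791) = 0.8894
T >= 1 - 0.8894
T >= 0.1106

0.1106


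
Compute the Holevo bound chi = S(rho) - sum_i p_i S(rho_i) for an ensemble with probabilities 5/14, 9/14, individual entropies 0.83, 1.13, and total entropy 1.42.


chi = S(rho) - sum_i p_i * S(rho_i)
Weighted entropy = 5/14 * 0.83 + 9/14 * 1.13
= 1.0229
chi = 1.42 - 1.0229
= 0.3971

0.3971


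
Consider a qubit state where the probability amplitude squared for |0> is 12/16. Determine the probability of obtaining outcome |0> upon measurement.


|alpha|^2 = 12/16 = 0.7500
|beta|^2 = 1 - 12/16 = 4/16 = 0.2500
P(|0>) = |alpha|^2 = 0.7500

0.7500


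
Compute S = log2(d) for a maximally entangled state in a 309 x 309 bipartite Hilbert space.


For a maximally entangled state in d x d:
S = log2(d) = log2(309)
= 8.2715

8.2715


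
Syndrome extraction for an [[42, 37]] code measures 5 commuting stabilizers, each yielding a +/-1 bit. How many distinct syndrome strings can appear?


Each stabilizer generator gives a binary (+1 or -1) measurement outcome.
With 5 independent generators:
Total syndromes = 2^5
= 32

32


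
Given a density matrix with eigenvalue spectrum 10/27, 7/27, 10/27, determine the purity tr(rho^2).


tr(rho^2) = sum of eigenvalues squared
= (10/27)^2 + (7/27)^2 + (10/27)^2
= (100 + 49 + 100) / 729
= 249/729
= 0.3416

0.3416


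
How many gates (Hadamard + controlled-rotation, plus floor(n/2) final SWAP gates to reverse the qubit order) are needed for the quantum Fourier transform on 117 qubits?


Hadamard gates: 117
Controlled rotations: n*(n-1)/2 = 117*116/2 = 6786
SWAP gates: floor(n/2) = floor(117/2) = 58
Total = 117 + 6786 + 58
= 6961

6961


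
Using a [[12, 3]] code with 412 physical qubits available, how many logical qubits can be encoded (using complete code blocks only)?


Each code block uses 12 physical qubits for 3 logical qubit(s).
Number of complete blocks = floor(412 / 12) = 34
Logical qubits = 34 * 3
= 102

102


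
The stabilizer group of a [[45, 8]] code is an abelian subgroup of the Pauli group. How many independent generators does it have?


For an [[n,k]] stabilizer code:
Number of stabilizer generators = n - k
= 45 - 8
= 37

37


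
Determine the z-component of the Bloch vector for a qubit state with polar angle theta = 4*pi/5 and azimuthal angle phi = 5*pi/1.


theta = 2.5133, phi = 15.7080
r_z = cos(theta) = -0.8090

-0.8090


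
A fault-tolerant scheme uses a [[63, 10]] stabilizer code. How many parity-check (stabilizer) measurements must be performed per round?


For an [[n,k]] stabilizer code:
Number of stabilizer generators = n - k
= 63 - 10
= 53

53


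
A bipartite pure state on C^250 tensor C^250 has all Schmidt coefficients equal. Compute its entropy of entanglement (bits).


For a maximally entangled state in d x d:
S = log2(d) = log2(250)
= 7.9658

7.9658


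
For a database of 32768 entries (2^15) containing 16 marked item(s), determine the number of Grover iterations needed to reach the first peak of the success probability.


After j Grover iterations the success probability is P(j) = sin^2((2j+1)*theta), where sin(theta) = sqrt(k/N).
N = 2^15 = 32768, k = 16
sin(theta) = sqrt(k/N) = 0.02209708691
theta = arcsin(sqrt(k/N)) = 0.02209888557 rad
P(j) reaches its first maximum when (2j+1)*theta is as close as possible to pi/2, i.e. j = round(pi/(4*theta) - 1/2).
pi/(4*theta) - 1/2 = 35.0402
(For comparison, the common estimate pi/4 * sqrt(N/k) = 35.5431; the exact maximiser is used here.)
Optimal iterations = 35

35


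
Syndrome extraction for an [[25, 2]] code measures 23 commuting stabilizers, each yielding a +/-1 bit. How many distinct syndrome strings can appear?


Each stabilizer generator gives a binary (+1 or -1) measurement outcome.
With 23 independent generators:
Total syndromes = 2^23
= 8388608

8388608


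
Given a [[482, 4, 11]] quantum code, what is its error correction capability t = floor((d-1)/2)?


Code parameters: [[482, 4, 11]], distance d = 11.
Number of correctable errors = floor((d-1)/2)
= floor((11 - 1)/2)
= floor(10/2)
= 5

5


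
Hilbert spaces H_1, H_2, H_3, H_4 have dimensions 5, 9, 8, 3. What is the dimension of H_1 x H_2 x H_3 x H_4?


dim(H_1 x H_2 x H_3 x H_4) = 5 * 9 * 8 * 3
= 45 * 8 * 3
= 360 * 3
= 1080

1080


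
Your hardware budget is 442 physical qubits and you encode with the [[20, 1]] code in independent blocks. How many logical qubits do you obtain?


Each code block uses 20 physical qubits for 1 logical qubit(s).
Number of complete blocks = floor(442 / 20) = 22
Logical qubits = 22 * 1
= 22

22


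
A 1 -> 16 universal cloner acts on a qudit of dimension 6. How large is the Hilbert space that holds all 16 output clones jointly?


Output space = H^(tensor 16) where dim(H) = 6
dim = 6^16
= 36 (after 2 factors)
= 216 (after 3 factors)
= 1296 (after 4 factors)
= 7776 (after 5 factors)
= 46656 (after 6 factors)
= 279936 (after 7 factors)
= 1679616 (after 8 factors)
= 10077696 (after 9 factors)
= 60466176 (after 10 factors)
= 362797056 (after 11 factors)
= 2176782336 (after 12 factors)
= 13060694016 (after 13 factors)
= 78364164096 (after 14 factors)
= 470184984576 (after 15 factors)
= 2821109907456 (after 16 factors)
= 2821109907456

2821109907456


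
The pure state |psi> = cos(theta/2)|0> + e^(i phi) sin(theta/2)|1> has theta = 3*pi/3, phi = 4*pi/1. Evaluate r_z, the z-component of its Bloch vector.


theta = 3.1416, phi = 12.5664
r_z = cos(theta) = -1.0000

-1.0000


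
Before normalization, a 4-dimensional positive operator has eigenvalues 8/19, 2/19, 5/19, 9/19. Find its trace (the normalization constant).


tr(M) = sum of eigenvalues
= 8/19 + 2/19 + 5/19 + 9/19
= 24/19
= 1.2632

1.2632


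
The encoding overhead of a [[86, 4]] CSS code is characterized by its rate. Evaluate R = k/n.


Code rate R = k/n
= 4/86
= 0.0465

0.0465


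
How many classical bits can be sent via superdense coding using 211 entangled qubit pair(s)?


Superdense coding allows 2 classical bits per shared entangled pair.
211 pair(s) -> 2 * 211 = 422 classical bits

422


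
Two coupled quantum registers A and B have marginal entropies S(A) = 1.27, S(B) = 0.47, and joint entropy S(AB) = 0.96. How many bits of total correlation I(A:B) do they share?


I(A:B) = S(A) + S(B) - S(AB)
= 1.27 + 0.47 - 0.96
= 0.7800

0.7800


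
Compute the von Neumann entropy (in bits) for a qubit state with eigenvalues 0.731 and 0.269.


S = -p*log2(p) - (1-p)*log2(1-p)
p = 0.7310, 1-p = 0.2690
= -0.7310 * log2(0.7310) - 0.2690 * log2(0.2690)
= -(-0.3305) - (-0.5096)
= 0.8400

0.8400


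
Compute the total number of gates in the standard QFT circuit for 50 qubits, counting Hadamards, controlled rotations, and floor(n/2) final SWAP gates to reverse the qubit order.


Hadamard gates: 50
Controlled rotations: n*(n-1)/2 = 50*49/2 = 1225
SWAP gates: floor(n/2) = floor(50/2) = 25
Total = 50 + 1225 + 25
= 1300

1300


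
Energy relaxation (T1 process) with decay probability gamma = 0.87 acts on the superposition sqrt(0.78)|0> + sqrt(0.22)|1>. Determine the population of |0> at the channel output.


For amplitude damping with parameter gamma on state sqrt(a)|0> + sqrt(b)|1>:
alpha^2 = 0.78, beta^2 = 0.22
P(|0>) = alpha^2 + gamma * beta^2
= 0.78 + 0.87 * 0.22
= 0.78 + 0.1914
= 0.9714

0.9714


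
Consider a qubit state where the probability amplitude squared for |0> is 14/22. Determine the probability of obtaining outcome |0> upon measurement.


|alpha|^2 = 14/22 = 0.6364
|beta|^2 = 1 - 14/22 = 8/22 = 0.3636
P(|0>) = |alpha|^2 = 0.6364

0.6364


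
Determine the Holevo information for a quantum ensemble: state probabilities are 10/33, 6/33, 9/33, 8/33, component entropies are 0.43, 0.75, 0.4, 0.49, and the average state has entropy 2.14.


chi = S(rho) - sum_i p_i * S(rho_i)
Weighted entropy = 10/33 * 0.43 + 6/33 * 0.75 + 9/33 * 0.4 + 8/33 * 0.49
= 0.4945
chi = 2.14 - 0.4945
= 1.6455

1.6455


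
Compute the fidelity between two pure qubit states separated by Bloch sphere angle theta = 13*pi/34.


For states separated by angle theta on Bloch sphere:
F = cos^2(theta/2)
theta = 13*pi/34 = 1.2012
theta/2 = 0.6006
cos(theta/2) = 0.8250
F = 0.6806

0.6806


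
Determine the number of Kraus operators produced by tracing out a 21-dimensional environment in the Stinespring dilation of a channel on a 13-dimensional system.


Tracing out the environment in an orthonormal basis {|i>_E} gives Kraus operators K_i = <i|_E U |0>_E.
Number of Kraus operators = dim(H_env) = d_env
= 21

21


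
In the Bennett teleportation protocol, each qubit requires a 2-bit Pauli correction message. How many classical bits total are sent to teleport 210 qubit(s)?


Quantum teleportation requires 2 classical bits per qubit teleported.
210 qubit(s) -> 2 * 210 = 420 classical bits

420


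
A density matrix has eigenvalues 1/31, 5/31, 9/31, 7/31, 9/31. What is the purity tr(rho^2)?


tr(rho^2) = sum of eigenvalues squared
= (1/31)^2 + (5/31)^2 + (9/31)^2 + (7/31)^2 + (9/31)^2
= (1 + 25 + 81 + 49 + 81) / 961
= 237/961
= 0.2466

0.2466


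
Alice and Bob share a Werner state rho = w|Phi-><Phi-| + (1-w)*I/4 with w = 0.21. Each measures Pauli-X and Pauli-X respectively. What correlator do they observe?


|Phi-> = (|00> - |11>)/sqrt(2)
For the pure Bell state, <X_A X_B> = -1 (Bell-state Pauli correlator).
The maximally-mixed part I/4 has tr(I/4 * P tensor P) = 0 for any traceless Pauli P.
So <X_A X_B>_rho = w * (-1) + (1 - w) * 0
= 0.21 * (-1)
= -0.2100

-0.2100


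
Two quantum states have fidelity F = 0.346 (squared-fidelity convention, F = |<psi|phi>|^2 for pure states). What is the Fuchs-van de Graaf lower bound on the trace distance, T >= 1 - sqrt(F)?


Fuchs-van de Graaf (squared-fidelity convention): 1 - sqrt(F) <= T <= sqrt(1 - F).
Lower bound: T >= 1 - sqrt(F)
sqrt(F) = sqrt(0.346) = 0.5882
T >= 1 - 0.5882
T >= 0.4118

0.4118


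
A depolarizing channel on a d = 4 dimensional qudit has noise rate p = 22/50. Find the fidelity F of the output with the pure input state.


F = (1-p) + p/d
= (1 - 0.4400) + 0.4400/4
= 0.5600 + 0.1100
= 0.6700

0.6700


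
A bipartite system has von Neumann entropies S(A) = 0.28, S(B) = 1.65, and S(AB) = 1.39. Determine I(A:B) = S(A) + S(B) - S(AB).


I(A:B) = S(A) + S(B) - S(AB)
= 0.28 + 1.65 - 1.39
= 0.5400

0.5400


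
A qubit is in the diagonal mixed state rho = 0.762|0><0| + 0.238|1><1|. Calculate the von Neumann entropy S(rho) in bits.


S = -p*log2(p) - (1-p)*log2(1-p)
p = 0.7620, 1-p = 0.2380
= -0.7620 * log2(0.7620) - 0.2380 * log2(0.2380)
= -(-0.2988) - (-0.4929)
= 0.7917

0.7917


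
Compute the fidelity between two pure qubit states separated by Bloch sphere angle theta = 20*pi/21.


For states separated by angle theta on Bloch sphere:
F = cos^2(theta/2)
theta = 20*pi/21 = 2.9920
theta/2 = 1.4960
cos(theta/2) = 0.0747
F = 0.0056

0.0056


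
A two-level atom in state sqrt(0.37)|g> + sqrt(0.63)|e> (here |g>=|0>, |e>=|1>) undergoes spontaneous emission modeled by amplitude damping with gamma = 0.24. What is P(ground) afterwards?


For amplitude damping with parameter gamma on state sqrt(a)|0> + sqrt(b)|1>:
alpha^2 = 0.37, beta^2 = 0.63
P(|0>) = alpha^2 + gamma * beta^2
= 0.37 + 0.24 * 0.63
= 0.37 + 0.1512
= 0.5212

0.5212


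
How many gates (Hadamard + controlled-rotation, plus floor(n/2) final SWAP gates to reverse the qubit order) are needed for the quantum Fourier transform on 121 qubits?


Hadamard gates: 121
Controlled rotations: n*(n-1)/2 = 121*120/2 = 7260
SWAP gates: floor(n/2) = floor(121/2) = 60
Total = 121 + 7260 + 60
= 7441

7441


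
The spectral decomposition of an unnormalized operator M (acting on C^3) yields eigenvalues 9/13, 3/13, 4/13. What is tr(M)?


tr(M) = sum of eigenvalues
= 9/13 + 3/13 + 4/13
= 16/13
= 1.2308

1.2308


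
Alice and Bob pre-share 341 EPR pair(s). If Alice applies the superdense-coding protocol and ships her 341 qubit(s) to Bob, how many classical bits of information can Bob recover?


Superdense coding allows 2 classical bits per shared entangled pair.
341 pair(s) -> 2 * 341 = 682 classical bits

682


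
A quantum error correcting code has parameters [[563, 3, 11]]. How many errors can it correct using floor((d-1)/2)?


Code parameters: [[563, 3, 11]], distance d = 11.
Number of correctable errors = floor((d-1)/2)
= floor((11 - 1)/2)
= floor(10/2)
= 5

5


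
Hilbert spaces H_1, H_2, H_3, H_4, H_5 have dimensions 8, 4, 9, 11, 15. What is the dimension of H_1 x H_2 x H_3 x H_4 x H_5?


dim(H_1 x H_2 x H_3 x H_4 x H_5) = 8 * 4 * 9 * 11 * 15
= 32 * 9 * 11 * 15
= 288 * 11 * 15
= 3168 * 15
= 47520

47520


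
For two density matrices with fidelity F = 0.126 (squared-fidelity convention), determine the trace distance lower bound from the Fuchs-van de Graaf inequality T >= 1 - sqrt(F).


Fuchs-van de Graaf (squared-fidelity convention): 1 - sqrt(F) <= T <= sqrt(1 - F).
Lower bound: T >= 1 - sqrt(F)
sqrt(F) = sqrt(0.126) = 0.3550
T >= 1 - 0.3550
T >= 0.6450

0.6450


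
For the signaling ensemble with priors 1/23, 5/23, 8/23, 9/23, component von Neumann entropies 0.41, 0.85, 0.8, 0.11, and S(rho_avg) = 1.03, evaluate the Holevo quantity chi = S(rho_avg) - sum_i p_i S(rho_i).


chi = S(rho) - sum_i p_i * S(rho_i)
Weighted entropy = 1/23 * 0.41 + 5/23 * 0.85 + 8/23 * 0.8 + 9/23 * 0.11
= 0.5239
chi = 1.03 - 0.5239
= 0.5061

0.5061


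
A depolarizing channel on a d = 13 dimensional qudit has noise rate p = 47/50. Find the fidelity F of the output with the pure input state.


F = (1-p) + p/d
= (1 - 0.9400) + 0.9400/13
= 0.0600 + 0.0723
= 0.1323

0.1323


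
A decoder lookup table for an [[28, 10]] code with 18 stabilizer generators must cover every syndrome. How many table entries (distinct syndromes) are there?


Each stabilizer generator gives a binary (+1 or -1) measurement outcome.
With 18 independent generators:
Total syndromes = 2^18
= 262144

262144


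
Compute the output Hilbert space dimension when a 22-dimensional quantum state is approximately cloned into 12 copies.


Output space = H^(tensor 12) where dim(H) = 22
dim = 22^12
= 484 (after 2 factors)
= 10648 (after 3 factors)
= 234256 (after 4 factors)
= 5153632 (after 5 factors)
= 113379904 (after 6 factors)
= 2494357888 (after 7 factors)
= 54875873536 (after 8 factors)
= 1207269217792 (after 9 factors)
= 26559922791424 (after 10 factors)
= 584318301411328 (after 11 factors)
= 12855002631049216 (after 12 factors)
= 12855002631049216

12855002631049216


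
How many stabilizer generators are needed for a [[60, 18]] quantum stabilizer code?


For an [[n,k]] stabilizer code:
Number of stabilizer generators = n - k
= 60 - 18
= 42

42


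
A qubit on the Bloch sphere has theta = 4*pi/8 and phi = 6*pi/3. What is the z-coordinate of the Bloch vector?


theta = 1.5708, phi = 6.2832
r_z = cos(theta) = 0.0000

0.0000


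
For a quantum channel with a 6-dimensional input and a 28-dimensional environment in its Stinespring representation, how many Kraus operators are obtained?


Tracing out the environment in an orthonormal basis {|i>_E} gives Kraus operators K_i = <i|_E U |0>_E.
Number of Kraus operators = dim(H_env) = d_env
= 28

28


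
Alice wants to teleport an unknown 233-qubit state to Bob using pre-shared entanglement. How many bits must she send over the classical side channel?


Quantum teleportation requires 2 classical bits per qubit teleported.
233 qubit(s) -> 2 * 233 = 466 classical bits

466


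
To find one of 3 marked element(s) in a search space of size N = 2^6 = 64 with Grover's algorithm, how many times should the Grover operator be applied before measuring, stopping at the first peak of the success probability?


After j Grover iterations the success probability is P(j) = sin^2((2j+1)*theta), where sin(theta) = sqrt(k/N).
N = 2^6 = 64, k = 3
sin(theta) = sqrt(k/N) = 0.2165063509
theta = arcsin(sqrt(k/N)) = 0.2182345144 rad
P(j) reaches its first maximum when (2j+1)*theta is as close as possible to pi/2, i.e. j = round(pi/(4*theta) - 1/2).
pi/(4*theta) - 1/2 = 3.0989
(For comparison, the common estimate pi/4 * sqrt(N/k) = 3.6276; the exact maximiser is used here.)
Optimal iterations = 3

3


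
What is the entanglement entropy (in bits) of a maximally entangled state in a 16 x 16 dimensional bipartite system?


For a maximally entangled state in d x d:
S = log2(d) = log2(16)
= 4.0000

4.0000


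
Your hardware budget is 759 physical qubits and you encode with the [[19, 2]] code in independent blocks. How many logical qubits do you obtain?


Each code block uses 19 physical qubits for 2 logical qubit(s).
Number of complete blocks = floor(759 / 19) = 39
Logical qubits = 39 * 2
= 78

78


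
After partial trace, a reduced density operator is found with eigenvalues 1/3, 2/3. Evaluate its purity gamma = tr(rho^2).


tr(rho^2) = sum of eigenvalues squared
= (1/3)^2 + (2/3)^2
= (1 + 4) / 9
= 5/9
= 0.5556

0.5556


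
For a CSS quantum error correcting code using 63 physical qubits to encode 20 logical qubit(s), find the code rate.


Code rate R = k/n
= 20/63
= 0.3175

0.3175


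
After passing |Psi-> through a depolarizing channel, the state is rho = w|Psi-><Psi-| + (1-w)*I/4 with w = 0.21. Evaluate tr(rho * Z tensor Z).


|Psi-> = (|01> - |10>)/sqrt(2)
For the pure Bell state, <Z_A Z_B> = -1 (Bell-state Pauli correlator).
The maximally-mixed part I/4 has tr(I/4 * P tensor P) = 0 for any traceless Pauli P.
So <Z_A Z_B>_rho = w * (-1) + (1 - w) * 0
= 0.21 * (-1)
= -0.2100

-0.2100


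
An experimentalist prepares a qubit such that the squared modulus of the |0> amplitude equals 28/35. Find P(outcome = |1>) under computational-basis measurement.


|alpha|^2 = 28/35 = 0.8000
|beta|^2 = 1 - 28/35 = 7/35 = 0.2000
P(|1>) = |beta|^2 = 0.2000

0.2000


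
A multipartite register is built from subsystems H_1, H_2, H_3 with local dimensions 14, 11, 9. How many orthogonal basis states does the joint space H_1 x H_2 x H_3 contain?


dim(H_1 x H_2 x H_3) = 14 * 11 * 9
= 154 * 9
= 1386

1386


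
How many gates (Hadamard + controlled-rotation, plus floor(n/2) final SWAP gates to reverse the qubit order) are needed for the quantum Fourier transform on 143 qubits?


Hadamard gates: 143
Controlled rotations: n*(n-1)/2 = 143*142/2 = 10153
SWAP gates: floor(n/2) = floor(143/2) = 71
Total = 143 + 10153 + 71
= 10367

10367


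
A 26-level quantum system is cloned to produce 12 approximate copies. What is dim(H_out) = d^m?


Output space = H^(tensor 12) where dim(H) = 26
dim = 26^12
= 676 (after 2 factors)
= 17576 (after 3 factors)
= 456976 (after 4 factors)
= 11881376 (after 5 factors)
= 308915776 (after 6 factors)
= 8031810176 (after 7 factors)
= 208827064576 (after 8 factors)
= 5429503678976 (after 9 factors)
= 141167095653376 (after 10 factors)
= 3670344486987776 (after 11 factors)
= 95428956661682176 (after 12 factors)
= 95428956661682176

95428956661682176


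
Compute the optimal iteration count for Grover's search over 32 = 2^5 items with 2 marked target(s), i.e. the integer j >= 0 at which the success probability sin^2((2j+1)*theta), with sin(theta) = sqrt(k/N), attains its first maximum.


After j Grover iterations the success probability is P(j) = sin^2((2j+1)*theta), where sin(theta) = sqrt(k/N).
N = 2^5 = 32, k = 2
sin(theta) = sqrt(k/N) = 0.25
theta = arcsin(sqrt(k/N)) = 0.2526802551 rad
P(j) reaches its first maximum when (2j+1)*theta is as close as possible to pi/2, i.e. j = round(pi/(4*theta) - 1/2).
pi/(4*theta) - 1/2 = 2.6083
(For comparison, the common estimate pi/4 * sqrt(N/k) = 3.1416; the exact maximiser is used here.)
Optimal iterations = 3

3


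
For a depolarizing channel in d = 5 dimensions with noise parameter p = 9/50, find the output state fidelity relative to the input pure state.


F = (1-p) + p/d
= (1 - 0.1800) + 0.1800/5
= 0.8200 + 0.0360
= 0.8560

0.8560


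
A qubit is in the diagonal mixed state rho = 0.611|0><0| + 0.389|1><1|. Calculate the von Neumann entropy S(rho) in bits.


S = -p*log2(p) - (1-p)*log2(1-p)
p = 0.6110, 1-p = 0.3890
= -0.6110 * log2(0.6110) - 0.3890 * log2(0.3890)
= -(-0.4343) - (-0.5299)
= 0.9642

0.9642


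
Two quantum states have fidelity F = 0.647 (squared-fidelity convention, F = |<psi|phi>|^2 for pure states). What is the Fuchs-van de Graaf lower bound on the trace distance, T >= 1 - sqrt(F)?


Fuchs-van de Graaf (squared-fidelity convention): 1 - sqrt(F) <= T <= sqrt(1 - F).
Lower bound: T >= 1 - sqrt(F)
sqrt(F) = sqrt(0.647) = 0.8044
T >= 1 - 0.8044
T >= 0.1956

0.1956


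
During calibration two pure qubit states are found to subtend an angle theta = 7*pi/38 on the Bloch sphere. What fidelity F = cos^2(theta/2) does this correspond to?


For states separated by angle theta on Bloch sphere:
F = cos^2(theta/2)
theta = 7*pi/38 = 0.5787
theta/2 = 0.2894
cos(theta/2) = 0.9584
F = 0.9186

0.9186


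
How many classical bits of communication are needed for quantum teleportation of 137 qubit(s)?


Quantum teleportation requires 2 classical bits per qubit teleported.
137 qubit(s) -> 2 * 137 = 274 classical bits

274


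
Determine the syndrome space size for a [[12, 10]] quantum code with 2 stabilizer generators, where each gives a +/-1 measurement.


Each stabilizer generator gives a binary (+1 or -1) measurement outcome.
With 2 independent generators:
Total syndromes = 2^2
= 4

4


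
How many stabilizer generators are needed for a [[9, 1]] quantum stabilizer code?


For an [[n,k]] stabilizer code:
Number of stabilizer generators = n - k
= 9 - 1
= 8

8


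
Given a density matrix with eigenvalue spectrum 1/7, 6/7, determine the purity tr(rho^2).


tr(rho^2) = sum of eigenvalues squared
= (1/7)^2 + (6/7)^2
= (1 + 36) / 49
= 37/49
= 0.7551

0.7551


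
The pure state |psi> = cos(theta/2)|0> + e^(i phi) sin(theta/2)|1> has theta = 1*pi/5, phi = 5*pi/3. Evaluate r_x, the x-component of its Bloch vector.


theta = 0.6283, phi = 5.2360
r_x = sin(theta)*cos(phi) = 0.5878 * 0.5000
r_x = 0.2939

0.2939


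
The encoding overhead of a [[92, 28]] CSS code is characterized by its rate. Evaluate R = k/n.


Code rate R = k/n
= 28/92
= 0.3043

0.3043


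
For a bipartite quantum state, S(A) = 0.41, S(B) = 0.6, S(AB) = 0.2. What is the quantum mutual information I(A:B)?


I(A:B) = S(A) + S(B) - S(AB)
= 0.41 + 0.6 - 0.2
= 0.8100

0.8100


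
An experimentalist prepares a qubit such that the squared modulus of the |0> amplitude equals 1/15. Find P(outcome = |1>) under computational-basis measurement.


|alpha|^2 = 1/15 = 0.0667
|beta|^2 = 1 - 1/15 = 14/15 = 0.9333
P(|1>) = |beta|^2 = 0.9333

0.9333


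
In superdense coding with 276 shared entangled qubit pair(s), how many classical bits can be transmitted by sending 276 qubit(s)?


Superdense coding allows 2 classical bits per shared entangled pair.
276 pair(s) -> 2 * 276 = 552 classical bits

552


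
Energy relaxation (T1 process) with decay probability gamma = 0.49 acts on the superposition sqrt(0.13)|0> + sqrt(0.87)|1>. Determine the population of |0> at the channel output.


For amplitude damping with parameter gamma on state sqrt(a)|0> + sqrt(b)|1>:
alpha^2 = 0.13, beta^2 = 0.87
P(|0>) = alpha^2 + gamma * beta^2
= 0.13 + 0.49 * 0.87
= 0.13 + 0.4263
= 0.5563

0.5563


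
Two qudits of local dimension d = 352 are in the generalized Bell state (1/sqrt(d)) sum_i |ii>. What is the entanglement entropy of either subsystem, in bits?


For a maximally entangled state in d x d:
S = log2(d) = log2(352)
= 8.4594

8.4594


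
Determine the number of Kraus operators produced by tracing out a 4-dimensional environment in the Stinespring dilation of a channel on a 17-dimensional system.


Tracing out the environment in an orthonormal basis {|i>_E} gives Kraus operators K_i = <i|_E U |0>_E.
Number of Kraus operators = dim(H_env) = d_env
= 4

4


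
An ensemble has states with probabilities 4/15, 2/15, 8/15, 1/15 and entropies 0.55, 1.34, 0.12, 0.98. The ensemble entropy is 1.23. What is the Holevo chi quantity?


chi = S(rho) - sum_i p_i * S(rho_i)
Weighted entropy = 4/15 * 0.55 + 2/15 * 1.34 + 8/15 * 0.12 + 1/15 * 0.98
= 0.4547
chi = 1.23 - 0.4547
= 0.7753

0.7753


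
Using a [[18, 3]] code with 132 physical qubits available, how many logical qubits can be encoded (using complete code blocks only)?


Each code block uses 18 physical qubits for 3 logical qubit(s).
Number of complete blocks = floor(132 / 18) = 7
Logical qubits = 7 * 3
= 21

21


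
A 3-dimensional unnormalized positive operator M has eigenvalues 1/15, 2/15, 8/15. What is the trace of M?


tr(M) = sum of eigenvalues
= 1/15 + 2/15 + 8/15
= 11/15
= 0.7333

0.7333


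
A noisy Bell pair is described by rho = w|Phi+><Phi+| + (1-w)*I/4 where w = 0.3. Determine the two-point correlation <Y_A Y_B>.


|Phi+> = (|00> + |11>)/sqrt(2)
For the pure Bell state, <Y_A Y_B> = -1 (Bell-state Pauli correlator).
The maximally-mixed part I/4 has tr(I/4 * P tensor P) = 0 for any traceless Pauli P.
So <Y_A Y_B>_rho = w * (-1) + (1 - w) * 0
= 0.3 * (-1)
= -0.3000

-0.3000


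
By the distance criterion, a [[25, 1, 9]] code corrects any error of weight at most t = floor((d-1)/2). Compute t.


Code parameters: [[25, 1, 9]], distance d = 9.
Number of correctable errors = floor((d-1)/2)
= floor((9 - 1)/2)
= floor(8/2)
= 4

4


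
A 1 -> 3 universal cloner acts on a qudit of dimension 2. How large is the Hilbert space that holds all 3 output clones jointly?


Output space = H^(tensor 3) where dim(H) = 2
dim = 2^3
= 4 (after 2 factors)
= 8 (after 3 factors)
= 8

8
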